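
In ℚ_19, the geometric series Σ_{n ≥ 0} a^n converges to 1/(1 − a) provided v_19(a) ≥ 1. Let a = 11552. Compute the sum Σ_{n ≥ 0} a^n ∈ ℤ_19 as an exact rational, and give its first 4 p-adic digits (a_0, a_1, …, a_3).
Σ a^n = 1/(1 − a) = -1/11551;  first 4 digits = (1, 0, 13, 1)

v_19(a) = 2 ≥ 1, so the series converges in ℤ_19 to 1/(1 − a) = 1/(1 − 11552) = -1/11551. Expand this rational in ℤ_19: compute digits iteratively via d_i = x_i mod 19, x_{i+1} = (x_i − d_i)/19. The first 4 digits are (1, 0, 13, 1).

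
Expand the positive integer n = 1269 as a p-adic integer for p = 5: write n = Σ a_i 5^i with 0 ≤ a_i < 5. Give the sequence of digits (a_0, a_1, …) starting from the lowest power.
(a_0, a_1, …) = (4, 3, 0, 0, 2)

Repeated division by 5 gives the digits low-to-high: 1269 = 4 + 3·5^1 + 2·5^4. Digit sequence: (4, 3, 0, 0, 2).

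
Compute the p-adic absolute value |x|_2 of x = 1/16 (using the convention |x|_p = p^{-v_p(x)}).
|1/16|_2 = 16

Step 1 — compute v_2(x) by factoring powers of 2 out of the numerator and denominator: v_2(1/16) = -4. Step 2 — apply |x|_p = p^{-v_p(x)} = 2^{4} = 16.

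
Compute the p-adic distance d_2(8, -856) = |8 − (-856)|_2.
d_2(8, -856) = 1/32

Step 1 — x − y = 8 − (-856) = 864. Step 2 — v_2(864) = 5 (factor: 864 = (2^5 · 27); the sign does not affect v_p). Step 3 — |x − y|_2 = 2^{-5} = 1/32.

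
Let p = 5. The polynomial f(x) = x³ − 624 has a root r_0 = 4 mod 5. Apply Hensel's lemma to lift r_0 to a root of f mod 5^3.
r_2 = 124 (mod 125)

Hensel: r_{i+1} = r_i − f(r_i)/f′(r_i) mod 5^{i+2}, where f′(x) = 3x². Iterate:
  r_0 = 4 (mod 5)
  r_1 = 24 (mod 25)
  r_2 = 124 (mod 125)
Final: r = 124 with f(r) ≡ 0 mod 5^3.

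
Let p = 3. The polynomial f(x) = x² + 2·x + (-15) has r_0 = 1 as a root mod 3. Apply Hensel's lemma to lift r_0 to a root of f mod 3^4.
r_3 = 76 (mod 81)

Hensel: r_{i+1} = r_i − f(r_i)·(f′(r_i))^{-1} mod 3^{i+2}, f′(x) = 2x + 2. Iterate:
  r_0 = 1 (mod 3)
  r_1 = 4 (mod 9)
  r_2 = 22 (mod 27)
  r_3 = 76 (mod 81)
Final: r = 76 satisfies f(r) ≡ 0 mod 3^4.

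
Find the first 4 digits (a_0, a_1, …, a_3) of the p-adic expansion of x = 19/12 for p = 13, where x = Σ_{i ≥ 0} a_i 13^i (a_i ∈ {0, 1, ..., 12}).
(a_0, …, a_3) = (7, 5, 5, 5)

v_13(19/12) = 0 (numerator and denominator both coprime to 13), so x ∈ ℤ_13^×. Compute digits iteratively via a_i = x_i mod 13, x_{i+1} = (x_i − a_i)/13, with x_0 = x:
  x_0 = 19/12;  a_0 = 7;  x_1 = (x_0 − 7)/13 = -5/12
  x_1 = -5/12;  a_1 = 5;  x_2 = (x_1 − 5)/13 = -5/12
  x_2 = -5/12;  a_2 = 5;  x_3 = (x_2 − 5)/13 = -5/12
  x_3 = -5/12;  a_3 = 5;  x_4 = (x_3 − 5)/13 = -5/12
Digits: (7, 5, 5, 5).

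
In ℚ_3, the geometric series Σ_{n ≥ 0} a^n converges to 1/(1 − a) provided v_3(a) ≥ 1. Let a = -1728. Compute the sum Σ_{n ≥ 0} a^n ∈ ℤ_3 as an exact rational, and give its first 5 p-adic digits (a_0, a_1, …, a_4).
Σ a^n = 1/(1 − a) = 1/1729;  first 5 digits = (1, 0, 0, 2, 2)

v_3(a) = 3 ≥ 1, so the series converges in ℤ_3 to 1/(1 − a) = 1/(1 − (-1728)) = 1/1729. Expand this rational in ℤ_3: compute digits iteratively via d_i = x_i mod 3, x_{i+1} = (x_i − d_i)/3. The first 5 digits are (1, 0, 0, 2, 2).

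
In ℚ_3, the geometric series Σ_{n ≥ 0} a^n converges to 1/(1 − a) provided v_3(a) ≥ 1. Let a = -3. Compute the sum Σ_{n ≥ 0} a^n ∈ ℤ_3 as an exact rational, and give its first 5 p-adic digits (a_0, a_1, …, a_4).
Σ a^n = 1/(1 − a) = 1/4;  first 5 digits = (1, 2, 0, 2, 0)

v_3(a) = 1 ≥ 1, so the series converges in ℤ_3 to 1/(1 − a) = 1/(1 − (-3)) = 1/4. Expand this rational in ℤ_3: compute digits iteratively via d_i = x_i mod 3, x_{i+1} = (x_i − d_i)/3. The first 5 digits are (1, 2, 0, 2, 0).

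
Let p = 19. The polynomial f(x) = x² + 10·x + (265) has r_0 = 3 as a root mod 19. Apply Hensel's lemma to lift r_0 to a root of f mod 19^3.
r_2 = 4677 (mod 6859)

Hensel: r_{i+1} = r_i − f(r_i)·(f′(r_i))^{-1} mod 19^{i+2}, f′(x) = 2x + 10. Iterate:
  r_0 = 3 (mod 19)
  r_1 = 345 (mod 361)
  r_2 = 4677 (mod 6859)
Final: r = 4677 satisfies f(r) ≡ 0 mod 19^3.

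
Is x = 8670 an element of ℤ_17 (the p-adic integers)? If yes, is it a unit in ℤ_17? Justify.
x ∈ ℤ_17 but not a unit; v_17(x) = 2 > 0

ℤ_17 = {x ∈ ℚ_17 : v_17(x) ≥ 0} and ℤ_17^× = {x ∈ ℤ_17 : v_17(x) = 0}. Here v_17(8670) = v_17(num) − v_17(den) = 2; compare against these criteria.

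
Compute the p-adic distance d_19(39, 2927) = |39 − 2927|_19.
d_19(39, 2927) = 1/361

Step 1 — x − y = 39 − 2927 = -2888. Step 2 — v_19(-2888) = 2 (factor: -2888 = −(19^2 · 8); the sign does not affect v_p). Step 3 — |x − y|_19 = 19^{-2} = 1/361.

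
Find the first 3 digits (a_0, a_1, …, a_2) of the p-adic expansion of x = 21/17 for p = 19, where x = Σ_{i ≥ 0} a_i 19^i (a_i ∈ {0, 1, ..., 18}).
(a_0, …, a_2) = (18, 17, 8)

v_19(21/17) = 0 (numerator and denominator both coprime to 19), so x ∈ ℤ_19^×. Compute digits iteratively via a_i = x_i mod 19, x_{i+1} = (x_i − a_i)/19, with x_0 = x:
  x_0 = 21/17;  a_0 = 18;  x_1 = (x_0 − 18)/19 = -15/17
  x_1 = -15/17;  a_1 = 17;  x_2 = (x_1 − 17)/19 = -16/17
  x_2 = -16/17;  a_2 = 8;  x_3 = (x_2 − 8)/19 = -8/17
Digits: (18, 17, 8).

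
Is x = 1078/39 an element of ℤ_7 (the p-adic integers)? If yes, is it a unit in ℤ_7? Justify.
x ∈ ℤ_7 but not a unit; v_7(x) = 2 > 0

ℤ_7 = {x ∈ ℚ_7 : v_7(x) ≥ 0} and ℤ_7^× = {x ∈ ℤ_7 : v_7(x) = 0}. Here v_7(1078/39) = v_7(num) − v_7(den) = 2; compare against these criteria.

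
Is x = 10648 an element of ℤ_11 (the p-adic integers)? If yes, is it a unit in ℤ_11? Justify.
x ∈ ℤ_11 but not a unit; v_11(x) = 3 > 0

ℤ_11 = {x ∈ ℚ_11 : v_11(x) ≥ 0} and ℤ_11^× = {x ∈ ℤ_11 : v_11(x) = 0}. Here v_11(10648) = v_11(num) − v_11(den) = 3; compare against these criteria.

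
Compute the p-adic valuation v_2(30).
v_2(30) = 1

v_2(n) is the largest exponent k such that 2^k divides n. Factor out: 30 = 2^1 · 15. (Sign doesn't affect v_p.) So v_2(30) = 1.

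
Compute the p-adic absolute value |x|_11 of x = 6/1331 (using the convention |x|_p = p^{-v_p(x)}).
|6/1331|_11 = 1331

Step 1 — compute v_11(x) by factoring powers of 11 out of the numerator and denominator: v_11(6/1331) = -3. Step 2 — apply |x|_p = p^{-v_p(x)} = 11^{3} = 1331.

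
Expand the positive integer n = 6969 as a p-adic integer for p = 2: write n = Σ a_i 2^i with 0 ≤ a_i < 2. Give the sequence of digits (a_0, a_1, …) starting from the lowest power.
(a_0, a_1, …) = (1, 0, 0, 1, 1, 1, 0, 0, 1, 1, 0, 1, 1)

Repeated division by 2 gives the digits low-to-high: 6969 = 1 + 1·2^3 + 1·2^4 + 1·2^5 + 1·2^8 + 1·2^9 + 1·2^11 + 1·2^12. Digit sequence: (1, 0, 0, 1, 1, 1, 0, 0, 1, 1, 0, 1, 1).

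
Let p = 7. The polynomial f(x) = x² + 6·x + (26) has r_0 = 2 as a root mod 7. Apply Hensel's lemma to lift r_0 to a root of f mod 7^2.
r_1 = 37 (mod 49)

Hensel: r_{i+1} = r_i − f(r_i)·(f′(r_i))^{-1} mod 7^{i+2}, f′(x) = 2x + 6. Iterate:
  r_0 = 2 (mod 7)
  r_1 = 37 (mod 49)
Final: r = 37 satisfies f(r) ≡ 0 mod 7^2.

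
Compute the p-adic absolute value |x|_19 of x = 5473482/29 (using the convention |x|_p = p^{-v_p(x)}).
|5473482/29|_19 = 1/130321

Step 1 — compute v_19(x) by factoring powers of 19 out of the numerator and denominator: v_19(5473482/29) = 4. Step 2 — apply |x|_p = p^{-v_p(x)} = 19^{-4} = 1/130321.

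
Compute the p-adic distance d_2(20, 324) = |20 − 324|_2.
d_2(20, 324) = 1/16

Step 1 — x − y = 20 − 324 = -304. Step 2 — v_2(-304) = 4 (factor: -304 = −(2^4 · 19); the sign does not affect v_p). Step 3 — |x − y|_2 = 2^{-4} = 1/16.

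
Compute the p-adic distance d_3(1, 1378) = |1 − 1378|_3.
d_3(1, 1378) = 1/81

Step 1 — x − y = 1 − 1378 = -1377. Step 2 — v_3(-1377) = 4 (factor: -1377 = −(3^4 · 17); the sign does not affect v_p). Step 3 — |x − y|_3 = 3^{-4} = 1/81.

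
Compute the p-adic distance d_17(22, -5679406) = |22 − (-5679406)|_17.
d_17(22, -5679406) = 1/1419857

Step 1 — x − y = 22 − (-5679406) = 5679428. Step 2 — v_17(5679428) = 5 (factor: 5679428 = (17^5 · 4); the sign does not affect v_p). Step 3 — |x − y|_17 = 17^{-5} = 1/1419857.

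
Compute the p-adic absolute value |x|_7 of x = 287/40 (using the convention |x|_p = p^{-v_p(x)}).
|287/40|_7 = 1/7

Step 1 — compute v_7(x) by factoring powers of 7 out of the numerator and denominator: v_7(287/40) = 1. Step 2 — apply |x|_p = p^{-v_p(x)} = 7^{-1} = 1/7.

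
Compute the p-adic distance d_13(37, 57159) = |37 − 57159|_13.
d_13(37, 57159) = 1/28561

Step 1 — x − y = 37 − 57159 = -57122. Step 2 — v_13(-57122) = 4 (factor: -57122 = −(13^4 · 2); the sign does not affect v_p). Step 3 — |x − y|_13 = 13^{-4} = 1/28561.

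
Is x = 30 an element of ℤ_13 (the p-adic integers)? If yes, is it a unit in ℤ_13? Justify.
x ∈ ℤ_13^× (unit); v_13(x) = 0

ℤ_13 = {x ∈ ℚ_13 : v_13(x) ≥ 0} and ℤ_13^× = {x ∈ ℤ_13 : v_13(x) = 0}. Here v_13(30) = v_13(num) − v_13(den) = 0; compare against these criteria.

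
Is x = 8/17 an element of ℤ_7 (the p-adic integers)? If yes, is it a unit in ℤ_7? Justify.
x ∈ ℤ_7^× (unit); v_7(x) = 0

ℤ_7 = {x ∈ ℚ_7 : v_7(x) ≥ 0} and ℤ_7^× = {x ∈ ℤ_7 : v_7(x) = 0}. Here v_7(8/17) = v_7(num) − v_7(den) = 0; compare against these criteria.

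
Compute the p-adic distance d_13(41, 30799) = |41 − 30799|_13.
d_13(41, 30799) = 1/2197

Step 1 — x − y = 41 − 30799 = -30758. Step 2 — v_13(-30758) = 3 (factor: -30758 = −(13^3 · 14); the sign does not affect v_p). Step 3 — |x − y|_13 = 13^{-3} = 1/2197.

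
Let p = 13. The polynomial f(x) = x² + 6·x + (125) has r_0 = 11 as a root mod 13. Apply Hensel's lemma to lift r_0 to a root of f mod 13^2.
r_1 = 24 (mod 169)

Hensel: r_{i+1} = r_i − f(r_i)·(f′(r_i))^{-1} mod 13^{i+2}, f′(x) = 2x + 6. Iterate:
  r_0 = 11 (mod 13)
  r_1 = 24 (mod 169)
Final: r = 24 satisfies f(r) ≡ 0 mod 13^2.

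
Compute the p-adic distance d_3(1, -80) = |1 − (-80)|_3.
d_3(1, -80) = 1/81

Step 1 — x − y = 1 − (-80) = 81. Step 2 — v_3(81) = 4 (factor: 81 = (3^4 · 1); the sign does not affect v_p). Step 3 — |x − y|_3 = 3^{-4} = 1/81.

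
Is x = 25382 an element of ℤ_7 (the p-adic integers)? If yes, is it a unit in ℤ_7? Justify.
x ∈ ℤ_7 but not a unit; v_7(x) = 3 > 0

ℤ_7 = {x ∈ ℚ_7 : v_7(x) ≥ 0} and ℤ_7^× = {x ∈ ℤ_7 : v_7(x) = 0}. Here v_7(25382) = v_7(num) − v_7(den) = 3; compare against these criteria.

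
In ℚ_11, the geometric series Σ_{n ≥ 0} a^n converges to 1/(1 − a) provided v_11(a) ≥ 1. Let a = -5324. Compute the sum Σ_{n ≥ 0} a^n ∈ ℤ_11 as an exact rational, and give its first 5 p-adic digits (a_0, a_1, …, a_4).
Σ a^n = 1/(1 − a) = 1/5325;  first 5 digits = (1, 0, 0, 7, 10)

v_11(a) = 3 ≥ 1, so the series converges in ℤ_11 to 1/(1 − a) = 1/(1 − (-5324)) = 1/5325. Expand this rational in ℤ_11: compute digits iteratively via d_i = x_i mod 11, x_{i+1} = (x_i − d_i)/11. The first 5 digits are (1, 0, 0, 7, 10).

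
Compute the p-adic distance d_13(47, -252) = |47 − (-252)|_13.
d_13(47, -252) = 1/13

Step 1 — x − y = 47 − (-252) = 299. Step 2 — v_13(299) = 1 (factor: 299 = (13^1 · 23); the sign does not affect v_p). Step 3 — |x − y|_13 = 13^{-1} = 1/13.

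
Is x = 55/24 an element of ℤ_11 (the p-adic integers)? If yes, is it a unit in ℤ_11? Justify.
x ∈ ℤ_11 but not a unit; v_11(x) = 1 > 0

ℤ_11 = {x ∈ ℚ_11 : v_11(x) ≥ 0} and ℤ_11^× = {x ∈ ℤ_11 : v_11(x) = 0}. Here v_11(55/24) = v_11(num) − v_11(den) = 1; compare against these criteria.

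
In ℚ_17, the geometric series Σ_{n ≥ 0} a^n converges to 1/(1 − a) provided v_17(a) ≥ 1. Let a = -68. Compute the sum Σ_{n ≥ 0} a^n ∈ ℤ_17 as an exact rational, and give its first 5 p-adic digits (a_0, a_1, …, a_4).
Σ a^n = 1/(1 − a) = 1/69;  first 5 digits = (1, 13, 15, 4, 14)

v_17(a) = 1 ≥ 1, so the series converges in ℤ_17 to 1/(1 − a) = 1/(1 − (-68)) = 1/69. Expand this rational in ℤ_17: compute digits iteratively via d_i = x_i mod 17, x_{i+1} = (x_i − d_i)/17. The first 5 digits are (1, 13, 15, 4, 14).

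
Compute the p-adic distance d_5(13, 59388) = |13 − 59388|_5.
d_5(13, 59388) = 1/3125

Step 1 — x − y = 13 − 59388 = -59375. Step 2 — v_5(-59375) = 5 (factor: -59375 = −(5^5 · 19); the sign does not affect v_p). Step 3 — |x − y|_5 = 5^{-5} = 1/3125.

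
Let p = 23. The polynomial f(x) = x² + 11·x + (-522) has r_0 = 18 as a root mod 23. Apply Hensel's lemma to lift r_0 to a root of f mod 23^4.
r_3 = 18 (mod 279841)

Hensel: r_{i+1} = r_i − f(r_i)·(f′(r_i))^{-1} mod 23^{i+2}, f′(x) = 2x + 11. Iterate:
  r_0 = 18 (mod 23)
  r_1 = 18 (mod 529)
  r_2 = 18 (mod 12167)
  r_3 = 18 (mod 279841)
Final: r = 18 satisfies f(r) ≡ 0 mod 23^4.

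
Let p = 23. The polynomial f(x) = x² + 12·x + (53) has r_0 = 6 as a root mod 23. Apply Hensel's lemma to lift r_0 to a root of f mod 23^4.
r_3 = 50629 (mod 279841)

Hensel: r_{i+1} = r_i − f(r_i)·(f′(r_i))^{-1} mod 23^{i+2}, f′(x) = 2x + 12. Iterate:
  r_0 = 6 (mod 23)
  r_1 = 374 (mod 529)
  r_2 = 1961 (mod 12167)
  r_3 = 50629 (mod 279841)
Final: r = 50629 satisfies f(r) ≡ 0 mod 23^4.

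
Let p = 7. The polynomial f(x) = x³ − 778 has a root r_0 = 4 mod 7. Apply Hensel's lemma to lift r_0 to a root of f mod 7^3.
r_2 = 123 (mod 343)

Hensel: r_{i+1} = r_i − f(r_i)/f′(r_i) mod 7^{i+2}, where f′(x) = 3x². Iterate:
  r_0 = 4 (mod 7)
  r_1 = 25 (mod 49)
  r_2 = 123 (mod 343)
Final: r = 123 with f(r) ≡ 0 mod 7^3.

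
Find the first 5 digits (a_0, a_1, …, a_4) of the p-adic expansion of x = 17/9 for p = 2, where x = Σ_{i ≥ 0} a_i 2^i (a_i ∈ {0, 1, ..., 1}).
(a_0, …, a_4) = (1, 0, 0, 1, 0)

v_2(17/9) = 0 (numerator and denominator both coprime to 2), so x ∈ ℤ_2^×. Compute digits iteratively via a_i = x_i mod 2, x_{i+1} = (x_i − a_i)/2, with x_0 = x:
  x_0 = 17/9;  a_0 = 1;  x_1 = (x_0 − 1)/2 = 4/9
  x_1 = 4/9;  a_1 = 0;  x_2 = (x_1 − 0)/2 = 2/9
  x_2 = 2/9;  a_2 = 0;  x_3 = (x_2 − 0)/2 = 1/9
  x_3 = 1/9;  a_3 = 1;  x_4 = (x_3 − 1)/2 = -4/9
  x_4 = -4/9;  a_4 = 0;  x_5 = (x_4 − 0)/2 = -2/9
Digits: (1, 0, 0, 1, 0).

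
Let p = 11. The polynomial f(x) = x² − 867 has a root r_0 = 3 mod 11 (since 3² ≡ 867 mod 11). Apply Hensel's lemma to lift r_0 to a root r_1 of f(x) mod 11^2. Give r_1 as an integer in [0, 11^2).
r_1 = 25 (mod 121)

Hensel's recurrence: r_{i+1} = r_i − f(r_i)·(f′(r_i))^{-1} mod 11^{i+2}, with f′(x) = 2x. Iterate:
  r_0 = 3 (mod 11)
  r_1 = 25 (mod 121)
Final: r_1 = 25, and one checks f(r_1) ≡ 0 mod 11^2.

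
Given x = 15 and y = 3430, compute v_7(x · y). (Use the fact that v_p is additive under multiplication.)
v_7(51450) = 3

v_p(x) = 0 (factor: 15 = 7^0 · 15); v_p(y) = 3 (factor: 3430 = 7^3 · 10). Additivity: v_p(xy) = v_p(x) + v_p(y) = 0 + 3 = 3. (Direct check: xy = 51450 = 7^3 · (150).)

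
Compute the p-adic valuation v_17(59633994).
v_17(59633994) = 5

v_17(n) is the largest exponent k such that 17^k divides n. Factor out: 59633994 = 17^5 · 42. (Sign doesn't affect v_p.) So v_17(59633994) = 5.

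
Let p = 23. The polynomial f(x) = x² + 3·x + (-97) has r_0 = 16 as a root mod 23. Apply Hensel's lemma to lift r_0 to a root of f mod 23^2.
r_1 = 131 (mod 529)

Hensel: r_{i+1} = r_i − f(r_i)·(f′(r_i))^{-1} mod 23^{i+2}, f′(x) = 2x + 3. Iterate:
  r_0 = 16 (mod 23)
  r_1 = 131 (mod 529)
Final: r = 131 satisfies f(r) ≡ 0 mod 23^2.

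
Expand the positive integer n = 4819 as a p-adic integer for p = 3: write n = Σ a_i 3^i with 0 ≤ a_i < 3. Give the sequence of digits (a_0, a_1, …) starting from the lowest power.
(a_0, a_1, …) = (1, 1, 1, 1, 2, 1, 0, 2)

Repeated division by 3 gives the digits low-to-high: 4819 = 1 + 1·3^1 + 1·3^2 + 1·3^3 + 2·3^4 + 1·3^5 + 2·3^7. Digit sequence: (1, 1, 1, 1, 2, 1, 0, 2).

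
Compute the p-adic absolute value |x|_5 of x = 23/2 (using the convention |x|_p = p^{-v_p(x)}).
|23/2|_5 = 1

Step 1 — compute v_5(x) by factoring powers of 5 out of the numerator and denominator: v_5(23/2) = 0. Step 2 — apply |x|_p = p^{-v_p(x)} = 5^{0} = 1.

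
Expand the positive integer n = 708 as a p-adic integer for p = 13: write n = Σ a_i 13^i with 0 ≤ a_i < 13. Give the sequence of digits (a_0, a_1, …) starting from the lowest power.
(a_0, a_1, …) = (6, 2, 4)

Repeated division by 13 gives the digits low-to-high: 708 = 6 + 2·13^1 + 4·13^2. Digit sequence: (6, 2, 4).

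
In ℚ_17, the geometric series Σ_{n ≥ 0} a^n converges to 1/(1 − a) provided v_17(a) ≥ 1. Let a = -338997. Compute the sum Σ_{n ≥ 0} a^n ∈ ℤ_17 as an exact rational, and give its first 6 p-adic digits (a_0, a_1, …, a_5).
Σ a^n = 1/(1 − a) = 1/338998;  first 6 digits = (1, 0, 0, 16, 12, 16)

v_17(a) = 3 ≥ 1, so the series converges in ℤ_17 to 1/(1 − a) = 1/(1 − (-338997)) = 1/338998. Expand this rational in ℤ_17: compute digits iteratively via d_i = x_i mod 17, x_{i+1} = (x_i − d_i)/17. The first 6 digits are (1, 0, 0, 16, 12, 16).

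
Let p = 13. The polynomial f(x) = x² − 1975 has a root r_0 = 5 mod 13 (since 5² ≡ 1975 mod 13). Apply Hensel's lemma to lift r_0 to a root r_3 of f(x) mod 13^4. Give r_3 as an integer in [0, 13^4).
r_3 = 1890 (mod 28561)

Hensel's recurrence: r_{i+1} = r_i − f(r_i)·(f′(r_i))^{-1} mod 13^{i+2}, with f′(x) = 2x. Iterate:
  r_0 = 5 (mod 13)
  r_1 = 31 (mod 169)
  r_2 = 1890 (mod 2197)
  r_3 = 1890 (mod 28561)
Final: r_3 = 1890, and one checks f(r_3) ≡ 0 mod 13^4.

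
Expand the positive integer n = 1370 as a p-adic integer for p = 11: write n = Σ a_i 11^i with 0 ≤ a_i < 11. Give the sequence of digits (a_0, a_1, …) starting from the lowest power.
(a_0, a_1, …) = (6, 3, 0, 1)

Repeated division by 11 gives the digits low-to-high: 1370 = 6 + 3·11^1 + 1·11^3. Digit sequence: (6, 3, 0, 1).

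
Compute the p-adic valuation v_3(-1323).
v_3(-1323) = 3

v_3(n) is the largest exponent k such that 3^k divides n. Factor out: -1323 = -3^3 · 49. (Sign doesn't affect v_p.) So v_3(-1323) = 3.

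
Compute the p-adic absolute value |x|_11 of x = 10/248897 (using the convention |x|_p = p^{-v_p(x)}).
|10/248897|_11 = 14641

Step 1 — compute v_11(x) by factoring powers of 11 out of the numerator and denominator: v_11(10/248897) = -4. Step 2 — apply |x|_p = p^{-v_p(x)} = 11^{4} = 14641.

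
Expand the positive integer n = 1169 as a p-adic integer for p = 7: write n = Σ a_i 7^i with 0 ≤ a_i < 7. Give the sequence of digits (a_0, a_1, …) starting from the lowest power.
(a_0, a_1, …) = (0, 6, 2, 3)

Repeated division by 7 gives the digits low-to-high: 1169 = 6·7^1 + 2·7^2 + 3·7^3. Digit sequence: (0, 6, 2, 3).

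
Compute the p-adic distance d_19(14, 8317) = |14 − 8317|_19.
d_19(14, 8317) = 1/361

Step 1 — x − y = 14 − 8317 = -8303. Step 2 — v_19(-8303) = 2 (factor: -8303 = −(19^2 · 23); the sign does not affect v_p). Step 3 — |x − y|_19 = 19^{-2} = 1/361.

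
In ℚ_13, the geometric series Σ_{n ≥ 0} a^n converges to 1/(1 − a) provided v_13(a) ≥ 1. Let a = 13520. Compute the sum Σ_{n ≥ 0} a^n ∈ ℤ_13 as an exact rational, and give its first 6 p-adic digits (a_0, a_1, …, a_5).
Σ a^n = 1/(1 − a) = -1/13519;  first 6 digits = (1, 0, 2, 6, 4, 11)

v_13(a) = 2 ≥ 1, so the series converges in ℤ_13 to 1/(1 − a) = 1/(1 − 13520) = -1/13519. Expand this rational in ℤ_13: compute digits iteratively via d_i = x_i mod 13, x_{i+1} = (x_i − d_i)/13. The first 6 digits are (1, 0, 2, 6, 4, 11).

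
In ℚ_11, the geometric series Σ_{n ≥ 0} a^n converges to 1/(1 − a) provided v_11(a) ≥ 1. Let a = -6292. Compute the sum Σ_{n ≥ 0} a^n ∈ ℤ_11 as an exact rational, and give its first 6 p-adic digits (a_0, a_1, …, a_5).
Σ a^n = 1/(1 − a) = 1/6293;  first 6 digits = (1, 0, 3, 6, 8, 3)

v_11(a) = 2 ≥ 1, so the series converges in ℤ_11 to 1/(1 − a) = 1/(1 − (-6292)) = 1/6293. Expand this rational in ℤ_11: compute digits iteratively via d_i = x_i mod 11, x_{i+1} = (x_i − d_i)/11. The first 6 digits are (1, 0, 3, 6, 8, 3).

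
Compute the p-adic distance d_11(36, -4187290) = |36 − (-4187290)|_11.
d_11(36, -4187290) = 1/161051

Step 1 — x − y = 36 − (-4187290) = 4187326. Step 2 — v_11(4187326) = 5 (factor: 4187326 = (11^5 · 26); the sign does not affect v_p). Step 3 — |x − y|_11 = 11^{-5} = 1/161051.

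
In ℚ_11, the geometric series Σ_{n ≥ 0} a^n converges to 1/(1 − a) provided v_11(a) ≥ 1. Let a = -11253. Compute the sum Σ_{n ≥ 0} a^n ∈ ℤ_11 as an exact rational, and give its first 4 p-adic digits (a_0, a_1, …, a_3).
Σ a^n = 1/(1 − a) = 1/11254;  first 4 digits = (1, 0, 6, 2)

v_11(a) = 2 ≥ 1, so the series converges in ℤ_11 to 1/(1 − a) = 1/(1 − (-11253)) = 1/11254. Expand this rational in ℤ_11: compute digits iteratively via d_i = x_i mod 11, x_{i+1} = (x_i − d_i)/11. The first 4 digits are (1, 0, 6, 2).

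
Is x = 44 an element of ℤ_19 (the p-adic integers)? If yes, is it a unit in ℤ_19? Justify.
x ∈ ℤ_19^× (unit); v_19(x) = 0

ℤ_19 = {x ∈ ℚ_19 : v_19(x) ≥ 0} and ℤ_19^× = {x ∈ ℤ_19 : v_19(x) = 0}. Here v_19(44) = v_19(num) − v_19(den) = 0; compare against these criteria.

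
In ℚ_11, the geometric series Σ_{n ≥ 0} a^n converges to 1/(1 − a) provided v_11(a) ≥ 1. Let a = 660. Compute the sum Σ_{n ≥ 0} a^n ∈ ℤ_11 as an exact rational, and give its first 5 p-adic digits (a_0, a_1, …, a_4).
Σ a^n = 1/(1 − a) = -1/659;  first 5 digits = (1, 5, 8, 1, 7)

v_11(a) = 1 ≥ 1, so the series converges in ℤ_11 to 1/(1 − a) = 1/(1 − 660) = -1/659. Expand this rational in ℤ_11: compute digits iteratively via d_i = x_i mod 11, x_{i+1} = (x_i − d_i)/11. The first 5 digits are (1, 5, 8, 1, 7).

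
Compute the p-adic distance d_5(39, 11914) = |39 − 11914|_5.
d_5(39, 11914) = 1/625

Step 1 — x − y = 39 − 11914 = -11875. Step 2 — v_5(-11875) = 4 (factor: -11875 = −(5^4 · 19); the sign does not affect v_p). Step 3 — |x − y|_5 = 5^{-4} = 1/625.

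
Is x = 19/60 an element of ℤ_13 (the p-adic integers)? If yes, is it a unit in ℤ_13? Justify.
x ∈ ℤ_13^× (unit); v_13(x) = 0

ℤ_13 = {x ∈ ℚ_13 : v_13(x) ≥ 0} and ℤ_13^× = {x ∈ ℤ_13 : v_13(x) = 0}. Here v_13(19/60) = v_13(num) − v_13(den) = 0; compare against these criteria.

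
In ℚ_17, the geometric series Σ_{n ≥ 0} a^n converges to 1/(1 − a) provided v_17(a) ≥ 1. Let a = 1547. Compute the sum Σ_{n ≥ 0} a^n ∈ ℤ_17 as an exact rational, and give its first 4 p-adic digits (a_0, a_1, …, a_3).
Σ a^n = 1/(1 − a) = -1/1546;  first 4 digits = (1, 6, 7, 6)

v_17(a) = 1 ≥ 1, so the series converges in ℤ_17 to 1/(1 − a) = 1/(1 − 1547) = -1/1546. Expand this rational in ℤ_17: compute digits iteratively via d_i = x_i mod 17, x_{i+1} = (x_i − d_i)/17. The first 4 digits are (1, 6, 7, 6).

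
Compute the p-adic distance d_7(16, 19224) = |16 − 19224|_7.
d_7(16, 19224) = 1/2401

Step 1 — x − y = 16 − 19224 = -19208. Step 2 — v_7(-19208) = 4 (factor: -19208 = −(7^4 · 8); the sign does not affect v_p). Step 3 — |x − y|_7 = 7^{-4} = 1/2401.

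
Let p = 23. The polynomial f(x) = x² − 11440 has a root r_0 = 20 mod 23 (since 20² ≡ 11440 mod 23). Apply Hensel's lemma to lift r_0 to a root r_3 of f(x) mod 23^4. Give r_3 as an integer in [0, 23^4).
r_3 = 158996 (mod 279841)

Hensel's recurrence: r_{i+1} = r_i − f(r_i)·(f′(r_i))^{-1} mod 23^{i+2}, with f′(x) = 2x. Iterate:
  r_0 = 20 (mod 23)
  r_1 = 296 (mod 529)
  r_2 = 825 (mod 12167)
  r_3 = 158996 (mod 279841)
Final: r_3 = 158996, and one checks f(r_3) ≡ 0 mod 23^4.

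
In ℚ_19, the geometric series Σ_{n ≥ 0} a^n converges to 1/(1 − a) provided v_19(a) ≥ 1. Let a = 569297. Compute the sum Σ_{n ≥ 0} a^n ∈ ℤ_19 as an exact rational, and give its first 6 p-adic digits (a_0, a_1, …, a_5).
Σ a^n = 1/(1 − a) = -1/569296;  first 6 digits = (1, 0, 0, 7, 4, 0)

v_19(a) = 3 ≥ 1, so the series converges in ℤ_19 to 1/(1 − a) = 1/(1 − 569297) = -1/569296. Expand this rational in ℤ_19: compute digits iteratively via d_i = x_i mod 19, x_{i+1} = (x_i − d_i)/19. The first 6 digits are (1, 0, 0, 7, 4, 0).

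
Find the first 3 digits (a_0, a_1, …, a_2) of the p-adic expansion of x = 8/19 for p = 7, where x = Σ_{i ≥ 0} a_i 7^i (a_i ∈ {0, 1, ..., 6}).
(a_0, …, a_2) = (3, 0, 4)

v_7(8/19) = 0 (numerator and denominator both coprime to 7), so x ∈ ℤ_7^×. Compute digits iteratively via a_i = x_i mod 7, x_{i+1} = (x_i − a_i)/7, with x_0 = x:
  x_0 = 8/19;  a_0 = 3;  x_1 = (x_0 − 3)/7 = -7/19
  x_1 = -7/19;  a_1 = 0;  x_2 = (x_1 − 0)/7 = -1/19
  x_2 = -1/19;  a_2 = 4;  x_3 = (x_2 − 4)/7 = -11/19
Digits: (3, 0, 4).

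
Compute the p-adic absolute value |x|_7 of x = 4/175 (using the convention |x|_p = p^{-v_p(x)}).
|4/175|_7 = 7

Step 1 — compute v_7(x) by factoring powers of 7 out of the numerator and denominator: v_7(4/175) = -1. Step 2 — apply |x|_p = p^{-v_p(x)} = 7^{1} = 7.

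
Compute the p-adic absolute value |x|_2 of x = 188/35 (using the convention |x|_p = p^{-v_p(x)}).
|188/35|_2 = 1/4

Step 1 — compute v_2(x) by factoring powers of 2 out of the numerator and denominator: v_2(188/35) = 2. Step 2 — apply |x|_p = p^{-v_p(x)} = 2^{-2} = 1/4.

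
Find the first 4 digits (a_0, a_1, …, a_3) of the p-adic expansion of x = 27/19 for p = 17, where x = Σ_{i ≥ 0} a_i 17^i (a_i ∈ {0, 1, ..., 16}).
(a_0, …, a_3) = (5, 15, 0, 8)

v_17(27/19) = 0 (numerator and denominator both coprime to 17), so x ∈ ℤ_17^×. Compute digits iteratively via a_i = x_i mod 17, x_{i+1} = (x_i − a_i)/17, with x_0 = x:
  x_0 = 27/19;  a_0 = 5;  x_1 = (x_0 − 5)/17 = -4/19
  x_1 = -4/19;  a_1 = 15;  x_2 = (x_1 − 15)/17 = -17/19
  x_2 = -17/19;  a_2 = 0;  x_3 = (x_2 − 0)/17 = -1/19
  x_3 = -1/19;  a_3 = 8;  x_4 = (x_3 − 8)/17 = -9/19
Digits: (5, 15, 0, 8).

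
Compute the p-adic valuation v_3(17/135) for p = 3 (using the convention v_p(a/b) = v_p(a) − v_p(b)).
v_3(17/135) = -3

Factor powers of 3 from the numerator and denominator of the reduced fraction: 17 = 3^0 · 17 and 135 = 3^3 · 5. Apply v_p(a/b) = v_p(a) − v_p(b): v_3(17/135) = 0 − 3 = -3.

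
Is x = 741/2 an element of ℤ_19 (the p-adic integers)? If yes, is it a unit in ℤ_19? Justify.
x ∈ ℤ_19 but not a unit; v_19(x) = 1 > 0

ℤ_19 = {x ∈ ℚ_19 : v_19(x) ≥ 0} and ℤ_19^× = {x ∈ ℤ_19 : v_19(x) = 0}. Here v_19(741/2) = v_19(num) − v_19(den) = 1; compare against these criteria.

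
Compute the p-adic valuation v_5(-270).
v_5(-270) = 1

v_5(n) is the largest exponent k such that 5^k divides n. Factor out: -270 = -5^1 · 54. (Sign doesn't affect v_p.) So v_5(-270) = 1.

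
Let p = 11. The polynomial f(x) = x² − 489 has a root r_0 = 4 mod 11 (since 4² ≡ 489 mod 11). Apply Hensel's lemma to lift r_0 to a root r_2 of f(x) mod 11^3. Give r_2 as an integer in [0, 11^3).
r_2 = 653 (mod 1331)

Hensel's recurrence: r_{i+1} = r_i − f(r_i)·(f′(r_i))^{-1} mod 11^{i+2}, with f′(x) = 2x. Iterate:
  r_0 = 4 (mod 11)
  r_1 = 48 (mod 121)
  r_2 = 653 (mod 1331)
Final: r_2 = 653, and one checks f(r_2) ≡ 0 mod 11^3.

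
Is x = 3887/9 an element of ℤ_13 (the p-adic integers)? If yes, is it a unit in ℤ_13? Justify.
x ∈ ℤ_13 but not a unit; v_13(x) = 2 > 0

ℤ_13 = {x ∈ ℚ_13 : v_13(x) ≥ 0} and ℤ_13^× = {x ∈ ℤ_13 : v_13(x) = 0}. Here v_13(3887/9) = v_13(num) − v_13(den) = 2; compare against these criteria.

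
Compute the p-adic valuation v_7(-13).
v_7(-13) = 0

v_7(n) is the largest exponent k such that 7^k divides n. Factor out: -13 = -7^0 · 13. (Sign doesn't affect v_p.) So v_7(-13) = 0.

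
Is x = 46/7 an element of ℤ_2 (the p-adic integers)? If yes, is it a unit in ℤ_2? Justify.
x ∈ ℤ_2 but not a unit; v_2(x) = 1 > 0

ℤ_2 = {x ∈ ℚ_2 : v_2(x) ≥ 0} and ℤ_2^× = {x ∈ ℤ_2 : v_2(x) = 0}. Here v_2(46/7) = v_2(num) − v_2(den) = 1; compare against these criteria.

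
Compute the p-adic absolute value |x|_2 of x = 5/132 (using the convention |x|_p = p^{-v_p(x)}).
|5/132|_2 = 4

Step 1 — compute v_2(x) by factoring powers of 2 out of the numerator and denominator: v_2(5/132) = -2. Step 2 — apply |x|_p = p^{-v_p(x)} = 2^{2} = 4.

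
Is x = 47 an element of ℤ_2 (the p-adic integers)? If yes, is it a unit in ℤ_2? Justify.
x ∈ ℤ_2^× (unit); v_2(x) = 0

ℤ_2 = {x ∈ ℚ_2 : v_2(x) ≥ 0} and ℤ_2^× = {x ∈ ℤ_2 : v_2(x) = 0}. Here v_2(47) = v_2(num) − v_2(den) = 0; compare against these criteria.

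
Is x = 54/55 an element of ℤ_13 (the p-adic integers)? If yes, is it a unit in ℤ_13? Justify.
x ∈ ℤ_13^× (unit); v_13(x) = 0

ℤ_13 = {x ∈ ℚ_13 : v_13(x) ≥ 0} and ℤ_13^× = {x ∈ ℤ_13 : v_13(x) = 0}. Here v_13(54/55) = v_13(num) − v_13(den) = 0; compare against these criteria.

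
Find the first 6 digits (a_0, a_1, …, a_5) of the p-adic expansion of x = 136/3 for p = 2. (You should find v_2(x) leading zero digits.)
(a_0, …, a_5) = (0, 0, 0, 1, 1, 0)

v_2(136/3) = 3, so a_0 = ... = a_2 = 0. Factor out: x = 2^3 · u with u = 17/3 a unit in ℤ_2. Expand u iteratively via a_{v+i} = u_i mod 2, u_{i+1} = (u_i − a_{v+i})/2:
  u_0 = 17/3;  a_3 = 1;  u_1 = (u_0 − 1)/2 = 7/3
  u_1 = 7/3;  a_4 = 1;  u_2 = (u_1 − 1)/2 = 2/3
  u_2 = 2/3;  a_5 = 0;  u_3 = (u_2 − 0)/2 = 1/3
Digits: (0, 0, 0, 1, 1, 0).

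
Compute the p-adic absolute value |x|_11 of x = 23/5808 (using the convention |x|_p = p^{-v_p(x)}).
|23/5808|_11 = 121

Step 1 — compute v_11(x) by factoring powers of 11 out of the numerator and denominator: v_11(23/5808) = -2. Step 2 — apply |x|_p = p^{-v_p(x)} = 11^{2} = 121.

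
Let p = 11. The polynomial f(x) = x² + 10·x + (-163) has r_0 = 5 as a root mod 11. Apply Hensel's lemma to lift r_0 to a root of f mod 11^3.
r_2 = 445 (mod 1331)

Hensel: r_{i+1} = r_i − f(r_i)·(f′(r_i))^{-1} mod 11^{i+2}, f′(x) = 2x + 10. Iterate:
  r_0 = 5 (mod 11)
  r_1 = 82 (mod 121)
  r_2 = 445 (mod 1331)
Final: r = 445 satisfies f(r) ≡ 0 mod 11^3.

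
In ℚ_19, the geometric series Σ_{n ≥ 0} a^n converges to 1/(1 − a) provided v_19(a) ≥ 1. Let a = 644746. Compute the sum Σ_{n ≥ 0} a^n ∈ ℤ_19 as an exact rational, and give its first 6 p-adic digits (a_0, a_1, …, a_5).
Σ a^n = 1/(1 − a) = -1/644745;  first 6 digits = (1, 0, 0, 18, 4, 0)

v_19(a) = 3 ≥ 1, so the series converges in ℤ_19 to 1/(1 − a) = 1/(1 − 644746) = -1/644745. Expand this rational in ℤ_19: compute digits iteratively via d_i = x_i mod 19, x_{i+1} = (x_i − d_i)/19. The first 6 digits are (1, 0, 0, 18, 4, 0).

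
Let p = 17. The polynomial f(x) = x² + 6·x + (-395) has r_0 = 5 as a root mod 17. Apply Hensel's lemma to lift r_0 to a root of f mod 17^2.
r_1 = 243 (mod 289)

Hensel: r_{i+1} = r_i − f(r_i)·(f′(r_i))^{-1} mod 17^{i+2}, f′(x) = 2x + 6. Iterate:
  r_0 = 5 (mod 17)
  r_1 = 243 (mod 289)
Final: r = 243 satisfies f(r) ≡ 0 mod 17^2.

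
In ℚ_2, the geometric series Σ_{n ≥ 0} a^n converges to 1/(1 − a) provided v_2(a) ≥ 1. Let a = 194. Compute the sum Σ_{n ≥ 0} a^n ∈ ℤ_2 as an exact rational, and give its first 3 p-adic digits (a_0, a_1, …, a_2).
Σ a^n = 1/(1 − a) = -1/193;  first 3 digits = (1, 1, 1)

v_2(a) = 1 ≥ 1, so the series converges in ℤ_2 to 1/(1 − a) = 1/(1 − 194) = -1/193. Expand this rational in ℤ_2: compute digits iteratively via d_i = x_i mod 2, x_{i+1} = (x_i − d_i)/2. The first 3 digits are (1, 1, 1).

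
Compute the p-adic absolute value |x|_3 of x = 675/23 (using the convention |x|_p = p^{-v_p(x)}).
|675/23|_3 = 1/27

Step 1 — compute v_3(x) by factoring powers of 3 out of the numerator and denominator: v_3(675/23) = 3. Step 2 — apply |x|_p = p^{-v_p(x)} = 3^{-3} = 1/27.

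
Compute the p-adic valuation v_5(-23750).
v_5(-23750) = 4

v_5(n) is the largest exponent k such that 5^k divides n. Factor out: -23750 = -5^4 · 38. (Sign doesn't affect v_p.) So v_5(-23750) = 4.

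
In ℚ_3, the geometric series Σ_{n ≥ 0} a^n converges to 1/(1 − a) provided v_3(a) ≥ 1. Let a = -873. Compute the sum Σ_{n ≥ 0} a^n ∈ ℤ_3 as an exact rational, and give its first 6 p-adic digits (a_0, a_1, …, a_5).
Σ a^n = 1/(1 − a) = 1/874;  first 6 digits = (1, 0, 2, 0, 2, 0)

v_3(a) = 2 ≥ 1, so the series converges in ℤ_3 to 1/(1 − a) = 1/(1 − (-873)) = 1/874. Expand this rational in ℤ_3: compute digits iteratively via d_i = x_i mod 3, x_{i+1} = (x_i − d_i)/3. The first 6 digits are (1, 0, 2, 0, 2, 0).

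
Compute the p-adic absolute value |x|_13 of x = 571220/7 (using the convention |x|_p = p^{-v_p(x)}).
|571220/7|_13 = 1/28561

Step 1 — compute v_13(x) by factoring powers of 13 out of the numerator and denominator: v_13(571220/7) = 4. Step 2 — apply |x|_p = p^{-v_p(x)} = 13^{-4} = 1/28561.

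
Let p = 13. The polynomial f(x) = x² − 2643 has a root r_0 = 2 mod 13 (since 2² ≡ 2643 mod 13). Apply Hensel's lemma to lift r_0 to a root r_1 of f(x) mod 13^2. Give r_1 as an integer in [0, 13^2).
r_1 = 28 (mod 169)

Hensel's recurrence: r_{i+1} = r_i − f(r_i)·(f′(r_i))^{-1} mod 13^{i+2}, with f′(x) = 2x. Iterate:
  r_0 = 2 (mod 13)
  r_1 = 28 (mod 169)
Final: r_1 = 28, and one checks f(r_1) ≡ 0 mod 13^2.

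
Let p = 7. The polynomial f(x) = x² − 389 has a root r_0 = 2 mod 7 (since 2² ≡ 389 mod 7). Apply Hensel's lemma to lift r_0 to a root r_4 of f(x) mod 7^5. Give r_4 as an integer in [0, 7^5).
r_4 = 14884 (mod 16807)

Hensel's recurrence: r_{i+1} = r_i − f(r_i)·(f′(r_i))^{-1} mod 7^{i+2}, with f′(x) = 2x. Iterate:
  r_0 = 2 (mod 7)
  r_1 = 37 (mod 49)
  r_2 = 135 (mod 343)
  r_3 = 478 (mod 2401)
  r_4 = 14884 (mod 16807)
Final: r_4 = 14884, and one checks f(r_4) ≡ 0 mod 7^5.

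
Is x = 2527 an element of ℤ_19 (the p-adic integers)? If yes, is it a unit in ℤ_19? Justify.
x ∈ ℤ_19 but not a unit; v_19(x) = 2 > 0

ℤ_19 = {x ∈ ℚ_19 : v_19(x) ≥ 0} and ℤ_19^× = {x ∈ ℤ_19 : v_19(x) = 0}. Here v_19(2527) = v_19(num) − v_19(den) = 2; compare against these criteria.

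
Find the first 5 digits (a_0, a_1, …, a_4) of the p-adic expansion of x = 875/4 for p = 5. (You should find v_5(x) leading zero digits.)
(a_0, …, a_4) = (0, 0, 0, 3, 1)

v_5(875/4) = 3, so a_0 = ... = a_2 = 0. Factor out: x = 5^3 · u with u = 7/4 a unit in ℤ_5. Expand u iteratively via a_{v+i} = u_i mod 5, u_{i+1} = (u_i − a_{v+i})/5:
  u_0 = 7/4;  a_3 = 3;  u_1 = (u_0 − 3)/5 = -1/4
  u_1 = -1/4;  a_4 = 1;  u_2 = (u_1 − 1)/5 = -1/4
Digits: (0, 0, 0, 3, 1).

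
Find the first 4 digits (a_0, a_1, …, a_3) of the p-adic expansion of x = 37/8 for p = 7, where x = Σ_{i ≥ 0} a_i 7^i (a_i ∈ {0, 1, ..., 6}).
(a_0, …, a_3) = (2, 3, 4, 2)

v_7(37/8) = 0 (numerator and denominator both coprime to 7), so x ∈ ℤ_7^×. Compute digits iteratively via a_i = x_i mod 7, x_{i+1} = (x_i − a_i)/7, with x_0 = x:
  x_0 = 37/8;  a_0 = 2;  x_1 = (x_0 − 2)/7 = 3/8
  x_1 = 3/8;  a_1 = 3;  x_2 = (x_1 − 3)/7 = -3/8
  x_2 = -3/8;  a_2 = 4;  x_3 = (x_2 − 4)/7 = -5/8
  x_3 = -5/8;  a_3 = 2;  x_4 = (x_3 − 2)/7 = -3/8
Digits: (2, 3, 4, 2).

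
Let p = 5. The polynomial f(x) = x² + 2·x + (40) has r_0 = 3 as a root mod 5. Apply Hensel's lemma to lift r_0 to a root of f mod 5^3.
r_2 = 93 (mod 125)

Hensel: r_{i+1} = r_i − f(r_i)·(f′(r_i))^{-1} mod 5^{i+2}, f′(x) = 2x + 2. Iterate:
  r_0 = 3 (mod 5)
  r_1 = 18 (mod 25)
  r_2 = 93 (mod 125)
Final: r = 93 satisfies f(r) ≡ 0 mod 5^3.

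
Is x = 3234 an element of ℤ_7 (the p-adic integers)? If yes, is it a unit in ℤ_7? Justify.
x ∈ ℤ_7 but not a unit; v_7(x) = 2 > 0

ℤ_7 = {x ∈ ℚ_7 : v_7(x) ≥ 0} and ℤ_7^× = {x ∈ ℤ_7 : v_7(x) = 0}. Here v_7(3234) = v_7(num) − v_7(den) = 2; compare against these criteria.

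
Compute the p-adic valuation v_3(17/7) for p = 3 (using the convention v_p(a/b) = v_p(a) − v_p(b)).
v_3(17/7) = 0

Factor powers of 3 from the numerator and denominator of the reduced fraction: 17 = 3^0 · 17 and 7 = 3^0 · 7. Apply v_p(a/b) = v_p(a) − v_p(b): v_3(17/7) = 0 − 0 = 0.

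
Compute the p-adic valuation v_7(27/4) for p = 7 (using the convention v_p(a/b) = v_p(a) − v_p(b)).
v_7(27/4) = 0

Factor powers of 7 from the numerator and denominator of the reduced fraction: 27 = 7^0 · 27 and 4 = 7^0 · 4. Apply v_p(a/b) = v_p(a) − v_p(b): v_7(27/4) = 0 − 0 = 0.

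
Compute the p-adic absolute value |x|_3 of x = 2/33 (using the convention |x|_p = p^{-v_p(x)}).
|2/33|_3 = 3

Step 1 — compute v_3(x) by factoring powers of 3 out of the numerator and denominator: v_3(2/33) = -1. Step 2 — apply |x|_p = p^{-v_p(x)} = 3^{1} = 3.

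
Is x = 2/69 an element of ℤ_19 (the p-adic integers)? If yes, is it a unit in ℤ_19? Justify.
x ∈ ℤ_19^× (unit); v_19(x) = 0

ℤ_19 = {x ∈ ℚ_19 : v_19(x) ≥ 0} and ℤ_19^× = {x ∈ ℤ_19 : v_19(x) = 0}. Here v_19(2/69) = v_19(num) − v_19(den) = 0; compare against these criteria.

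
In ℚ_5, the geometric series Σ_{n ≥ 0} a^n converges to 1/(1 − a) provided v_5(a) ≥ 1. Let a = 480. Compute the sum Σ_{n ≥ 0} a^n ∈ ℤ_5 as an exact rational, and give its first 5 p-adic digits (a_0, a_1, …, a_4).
Σ a^n = 1/(1 − a) = -1/479;  first 5 digits = (1, 1, 0, 3, 2)

v_5(a) = 1 ≥ 1, so the series converges in ℤ_5 to 1/(1 − a) = 1/(1 − 480) = -1/479. Expand this rational in ℤ_5: compute digits iteratively via d_i = x_i mod 5, x_{i+1} = (x_i − d_i)/5. The first 5 digits are (1, 1, 0, 3, 2).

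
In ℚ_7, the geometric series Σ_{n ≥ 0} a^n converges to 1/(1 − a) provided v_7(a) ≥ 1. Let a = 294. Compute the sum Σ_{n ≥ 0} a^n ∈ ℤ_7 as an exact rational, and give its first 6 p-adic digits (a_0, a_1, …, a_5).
Σ a^n = 1/(1 − a) = -1/293;  first 6 digits = (1, 0, 6, 0, 1, 5)

v_7(a) = 2 ≥ 1, so the series converges in ℤ_7 to 1/(1 − a) = 1/(1 − 294) = -1/293. Expand this rational in ℤ_7: compute digits iteratively via d_i = x_i mod 7, x_{i+1} = (x_i − d_i)/7. The first 6 digits are (1, 0, 6, 0, 1, 5).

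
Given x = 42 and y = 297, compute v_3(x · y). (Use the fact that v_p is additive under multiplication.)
v_3(12474) = 4

v_p(x) = 1 (factor: 42 = 3^1 · 14); v_p(y) = 3 (factor: 297 = 3^3 · 11). Additivity: v_p(xy) = v_p(x) + v_p(y) = 1 + 3 = 4. (Direct check: xy = 12474 = 3^4 · (154).)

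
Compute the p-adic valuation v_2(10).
v_2(10) = 1

v_2(n) is the largest exponent k such that 2^k divides n. Factor out: 10 = 2^1 · 5. (Sign doesn't affect v_p.) So v_2(10) = 1.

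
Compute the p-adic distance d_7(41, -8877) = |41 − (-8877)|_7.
d_7(41, -8877) = 1/343

Step 1 — x − y = 41 − (-8877) = 8918. Step 2 — v_7(8918) = 3 (factor: 8918 = (7^3 · 26); the sign does not affect v_p). Step 3 — |x − y|_7 = 7^{-3} = 1/343.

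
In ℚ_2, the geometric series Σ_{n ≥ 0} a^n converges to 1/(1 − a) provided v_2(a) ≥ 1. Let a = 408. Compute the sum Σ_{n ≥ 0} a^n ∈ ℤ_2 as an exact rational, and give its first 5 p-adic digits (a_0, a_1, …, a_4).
Σ a^n = 1/(1 − a) = -1/407;  first 5 digits = (1, 0, 0, 1, 1)

v_2(a) = 3 ≥ 1, so the series converges in ℤ_2 to 1/(1 − a) = 1/(1 − 408) = -1/407. Expand this rational in ℤ_2: compute digits iteratively via d_i = x_i mod 2, x_{i+1} = (x_i − d_i)/2. The first 5 digits are (1, 0, 0, 1, 1).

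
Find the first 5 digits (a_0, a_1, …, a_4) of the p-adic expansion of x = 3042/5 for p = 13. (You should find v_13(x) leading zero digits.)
(a_0, …, a_4) = (0, 0, 1, 8, 2)

v_13(3042/5) = 2, so a_0 = ... = a_1 = 0. Factor out: x = 13^2 · u with u = 18/5 a unit in ℤ_13. Expand u iteratively via a_{v+i} = u_i mod 13, u_{i+1} = (u_i − a_{v+i})/13:
  u_0 = 18/5;  a_2 = 1;  u_1 = (u_0 − 1)/13 = 1/5
  u_1 = 1/5;  a_3 = 8;  u_2 = (u_1 − 8)/13 = -3/5
  u_2 = -3/5;  a_4 = 2;  u_3 = (u_2 − 2)/13 = -1/5
Digits: (0, 0, 1, 8, 2).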